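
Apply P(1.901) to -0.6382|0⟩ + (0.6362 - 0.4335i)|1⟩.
-0.6382|0⟩ + (0.2038 + 0.7424i)|1⟩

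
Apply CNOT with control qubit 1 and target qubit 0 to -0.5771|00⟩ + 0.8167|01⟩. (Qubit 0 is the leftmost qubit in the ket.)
-0.5771|00⟩ + 0.8167|11⟩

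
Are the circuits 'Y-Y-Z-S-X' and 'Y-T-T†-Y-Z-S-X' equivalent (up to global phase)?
Yes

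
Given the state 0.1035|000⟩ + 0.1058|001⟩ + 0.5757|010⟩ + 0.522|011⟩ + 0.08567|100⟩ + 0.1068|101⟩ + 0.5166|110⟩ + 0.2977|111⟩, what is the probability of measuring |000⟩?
0.01071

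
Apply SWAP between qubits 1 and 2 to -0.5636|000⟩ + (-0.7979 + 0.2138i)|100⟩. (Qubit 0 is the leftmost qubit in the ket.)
-0.5636|000⟩ + (-0.7979 + 0.2138i)|100⟩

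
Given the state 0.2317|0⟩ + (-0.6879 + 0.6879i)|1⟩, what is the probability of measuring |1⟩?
0.9464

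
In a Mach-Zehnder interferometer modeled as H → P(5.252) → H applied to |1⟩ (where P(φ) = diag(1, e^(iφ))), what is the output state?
(0.2431 + 0.429i)|0⟩ + (0.7569 - 0.429i)|1⟩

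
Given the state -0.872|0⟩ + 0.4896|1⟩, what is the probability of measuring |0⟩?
0.7604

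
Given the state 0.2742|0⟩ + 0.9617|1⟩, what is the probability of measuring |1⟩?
0.9249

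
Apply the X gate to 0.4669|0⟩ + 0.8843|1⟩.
0.8843|0⟩ + 0.4669|1⟩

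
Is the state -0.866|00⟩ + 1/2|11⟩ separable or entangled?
Entangled

Writing the state as a|00⟩ + b|01⟩ + c|10⟩ + d|11⟩, it is a product state iff ad − bc = 0.
Here (a, b, c, d) = (-0.866, 0, 0, 1/2): ad − bc = (-0.866)(1/2) − (0)(0) = -0.433 ≠ 0, so the state is entangled.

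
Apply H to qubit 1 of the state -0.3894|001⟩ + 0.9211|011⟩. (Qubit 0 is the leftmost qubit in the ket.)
0.376|001⟩ - 0.9267|011⟩

H on qubit 1 mixes each pair of kets that differ only in qubit 1: amplitudes (a, b) of (|…0…⟩, |…1…⟩) become ((a + b)/√2, (a − b)/√2). Kets absent from the input have amplitude 0.
(|001⟩, |011⟩): (a, b) = (-0.3894, 0.9211) → (0.376, -0.9267)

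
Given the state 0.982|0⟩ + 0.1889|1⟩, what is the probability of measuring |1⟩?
0.03568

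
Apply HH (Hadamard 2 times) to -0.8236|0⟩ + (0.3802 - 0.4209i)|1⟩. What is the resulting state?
-0.8236|0⟩ + (0.3802 - 0.4209i)|1⟩

H² = I, so an even number of Hadamards cancels: H^2 = I and the state is unchanged.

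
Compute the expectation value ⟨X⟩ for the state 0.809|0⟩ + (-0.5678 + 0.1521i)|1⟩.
-0.9187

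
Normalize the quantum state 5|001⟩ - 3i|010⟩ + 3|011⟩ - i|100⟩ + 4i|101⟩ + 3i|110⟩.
0.6019|001⟩ - 0.3612i|010⟩ + 0.3612|011⟩ - 0.1204i|100⟩ + 0.4815i|101⟩ + 0.3612i|110⟩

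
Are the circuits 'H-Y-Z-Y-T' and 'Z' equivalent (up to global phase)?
No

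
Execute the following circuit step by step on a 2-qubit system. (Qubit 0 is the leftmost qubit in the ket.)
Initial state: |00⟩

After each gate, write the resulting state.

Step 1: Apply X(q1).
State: |01⟩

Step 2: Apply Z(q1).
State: -|01⟩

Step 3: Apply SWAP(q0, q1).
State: -|10⟩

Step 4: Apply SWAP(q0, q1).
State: -|01⟩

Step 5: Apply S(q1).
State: -i|01⟩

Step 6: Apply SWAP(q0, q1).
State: -i|10⟩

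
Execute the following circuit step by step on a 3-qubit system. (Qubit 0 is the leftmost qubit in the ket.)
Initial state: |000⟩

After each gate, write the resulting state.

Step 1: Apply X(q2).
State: |001⟩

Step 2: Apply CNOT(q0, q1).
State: |001⟩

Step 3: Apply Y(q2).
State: -i|000⟩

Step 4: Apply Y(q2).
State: |001⟩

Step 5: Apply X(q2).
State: |000⟩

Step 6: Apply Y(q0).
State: i|100⟩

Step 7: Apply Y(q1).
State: -|110⟩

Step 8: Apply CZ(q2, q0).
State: -|110⟩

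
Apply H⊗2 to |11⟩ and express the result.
1/2|00⟩ - 1/2|01⟩ - 1/2|10⟩ + 1/2|11⟩

H⊗2 gives amp(|y⟩) = (1/2) Σ_x (−1)^(x·y) amp(|x⟩), where x·y is the number of positions in which both x and y have a 1.
|00⟩: (1)/2 = 1/2
|01⟩: (-1)/2 = -1/2
|10⟩: (-1)/2 = -1/2
|11⟩: (1)/2 = 1/2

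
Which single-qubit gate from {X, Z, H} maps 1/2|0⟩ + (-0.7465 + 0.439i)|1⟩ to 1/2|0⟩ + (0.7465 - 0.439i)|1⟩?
Z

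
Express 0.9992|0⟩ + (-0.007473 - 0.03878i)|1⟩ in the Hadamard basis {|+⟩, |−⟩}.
(0.7013 - 0.02742i)|+⟩ + (0.7118 + 0.02742i)|−⟩

With |ψ⟩ = α|0⟩ + β|1⟩, the Hadamard-basis coefficients are ⟨+|ψ⟩ = (α + β)/√2 and ⟨−|ψ⟩ = (α − β)/√2.
Here α = 0.9992, β = (-0.007473 - 0.03878i): (α + β)/√2 = (0.7013 - 0.02742i), (α − β)/√2 = (0.7118 + 0.02742i).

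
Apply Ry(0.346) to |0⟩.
0.9851|0⟩ + 0.1721|1⟩

Ry(0.346) = [[cos(θ/2), −sin(θ/2)], [sin(θ/2), cos(θ/2)]]; θ = 0.346, cos(θ/2) ≈ 0.985073, sin(θ/2) ≈ 0.172138.
With a = amp(|0⟩) = 1 and b = amp(|1⟩) = 0:
new amp(|0⟩) = (0.985073)·a + (-0.172138)·b = 0.9851
new amp(|1⟩) = (0.172138)·a + (0.985073)·b = 0.1721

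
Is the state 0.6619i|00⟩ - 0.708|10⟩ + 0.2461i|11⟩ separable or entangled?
Entangled

Writing the state as a|00⟩ + b|01⟩ + c|10⟩ + d|11⟩, it is a product state iff ad − bc = 0.
Here (a, b, c, d) = (0.6619i, 0, -0.708, 0.2461i): ad − bc = (0.6619i)(0.2461i) − (0)(-0.708) = -0.1629 ≠ 0, so the state is entangled.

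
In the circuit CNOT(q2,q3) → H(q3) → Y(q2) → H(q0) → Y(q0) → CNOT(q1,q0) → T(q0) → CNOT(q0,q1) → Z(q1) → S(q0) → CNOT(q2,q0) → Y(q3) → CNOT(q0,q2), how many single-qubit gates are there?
8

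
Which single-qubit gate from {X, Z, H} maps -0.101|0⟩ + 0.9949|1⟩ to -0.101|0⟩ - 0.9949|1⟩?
Z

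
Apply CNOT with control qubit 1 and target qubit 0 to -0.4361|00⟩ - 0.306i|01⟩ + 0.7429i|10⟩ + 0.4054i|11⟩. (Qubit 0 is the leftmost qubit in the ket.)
-0.4361|00⟩ + 0.4054i|01⟩ + 0.7429i|10⟩ - 0.306i|11⟩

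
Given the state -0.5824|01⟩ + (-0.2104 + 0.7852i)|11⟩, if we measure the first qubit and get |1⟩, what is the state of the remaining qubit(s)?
(-0.2588 + 0.9659i)|1⟩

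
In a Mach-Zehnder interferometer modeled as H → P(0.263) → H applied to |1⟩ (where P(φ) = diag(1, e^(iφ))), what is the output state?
(0.01719 - 0.13i)|0⟩ + (0.9828 + 0.13i)|1⟩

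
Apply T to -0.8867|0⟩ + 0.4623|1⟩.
-0.8867|0⟩ + (0.3269 + 0.3269i)|1⟩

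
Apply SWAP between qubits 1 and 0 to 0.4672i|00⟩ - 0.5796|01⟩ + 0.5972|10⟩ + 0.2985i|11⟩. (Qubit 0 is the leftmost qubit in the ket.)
0.4672i|00⟩ + 0.5972|01⟩ - 0.5796|10⟩ + 0.2985i|11⟩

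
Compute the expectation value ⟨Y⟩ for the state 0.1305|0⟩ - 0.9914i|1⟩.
-0.2588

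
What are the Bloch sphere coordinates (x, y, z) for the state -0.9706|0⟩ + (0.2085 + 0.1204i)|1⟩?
(-0.4047, -0.2337, 0.8841)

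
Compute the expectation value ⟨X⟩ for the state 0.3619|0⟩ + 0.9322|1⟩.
0.6747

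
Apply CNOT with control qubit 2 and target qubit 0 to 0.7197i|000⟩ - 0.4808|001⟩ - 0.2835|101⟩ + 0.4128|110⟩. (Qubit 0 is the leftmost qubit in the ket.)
0.7197i|000⟩ - 0.2835|001⟩ - 0.4808|101⟩ + 0.4128|110⟩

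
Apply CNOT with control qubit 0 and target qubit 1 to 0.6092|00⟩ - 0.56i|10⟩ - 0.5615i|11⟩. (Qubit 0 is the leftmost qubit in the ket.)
0.6092|00⟩ - 0.5615i|10⟩ - 0.56i|11⟩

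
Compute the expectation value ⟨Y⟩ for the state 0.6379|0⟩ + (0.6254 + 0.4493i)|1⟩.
0.5732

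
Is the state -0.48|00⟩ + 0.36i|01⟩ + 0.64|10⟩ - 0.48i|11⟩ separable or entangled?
Separable

Writing the state as a|00⟩ + b|01⟩ + c|10⟩ + d|11⟩, it is a product state iff ad − bc = 0.
Here (a, b, c, d) = (-0.48, 0.36i, 0.64, -0.48i): ad − bc = (-0.48)(-0.48i) − (0.36i)(0.64) = 0, so the state is separable.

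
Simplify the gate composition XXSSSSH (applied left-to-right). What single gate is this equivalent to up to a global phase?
H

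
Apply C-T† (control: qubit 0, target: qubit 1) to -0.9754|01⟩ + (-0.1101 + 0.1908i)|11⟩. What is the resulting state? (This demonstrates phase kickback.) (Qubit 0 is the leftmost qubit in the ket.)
-0.9754|01⟩ + (0.05706 + 0.2128i)|11⟩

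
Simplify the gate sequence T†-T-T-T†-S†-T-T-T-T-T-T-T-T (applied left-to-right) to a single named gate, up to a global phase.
S†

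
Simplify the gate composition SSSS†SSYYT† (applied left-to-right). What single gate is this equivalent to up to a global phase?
T†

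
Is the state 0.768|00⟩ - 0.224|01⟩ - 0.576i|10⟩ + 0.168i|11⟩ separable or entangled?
Separable

Writing the state as a|00⟩ + b|01⟩ + c|10⟩ + d|11⟩, it is a product state iff ad − bc = 0.
Here (a, b, c, d) = (0.768, -0.224, -0.576i, 0.168i): ad − bc = (0.768)(0.168i) − (-0.224)(-0.576i) = 0, so the state is separable.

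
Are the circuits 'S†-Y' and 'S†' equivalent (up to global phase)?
No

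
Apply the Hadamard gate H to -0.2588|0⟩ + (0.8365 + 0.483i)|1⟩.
(0.4085 + 0.3415i)|0⟩ + (-0.7745 - 0.3415i)|1⟩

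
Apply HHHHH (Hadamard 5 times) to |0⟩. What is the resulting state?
1/√2|0⟩ + 1/√2|1⟩

H² = I, so H^5 = H: a single Hadamard. With (a, b) = (1, 0), H gives ((a + b)/√2, (a − b)/√2) = (1/√2, 1/√2).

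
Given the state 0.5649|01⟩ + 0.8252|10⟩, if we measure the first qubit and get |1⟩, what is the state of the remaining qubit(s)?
|0⟩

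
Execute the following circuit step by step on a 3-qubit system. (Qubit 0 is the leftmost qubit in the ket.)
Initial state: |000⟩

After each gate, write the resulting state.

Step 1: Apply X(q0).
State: |100⟩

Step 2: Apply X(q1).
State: |110⟩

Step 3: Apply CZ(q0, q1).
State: -|110⟩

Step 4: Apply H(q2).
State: -1/√2|110⟩ - 1/√2|111⟩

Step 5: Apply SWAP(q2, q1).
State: -1/√2|101⟩ - 1/√2|111⟩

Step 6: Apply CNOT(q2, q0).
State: -1/√2|001⟩ - 1/√2|011⟩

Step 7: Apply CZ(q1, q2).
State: -1/√2|001⟩ + 1/√2|011⟩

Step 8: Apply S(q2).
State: -(1/√2)i|001⟩ + (1/√2)i|011⟩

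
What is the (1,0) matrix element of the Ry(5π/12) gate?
0.6088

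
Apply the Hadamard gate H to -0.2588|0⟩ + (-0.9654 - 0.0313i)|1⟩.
(-0.8656 - 0.02213i)|0⟩ + (0.4996 + 0.02213i)|1⟩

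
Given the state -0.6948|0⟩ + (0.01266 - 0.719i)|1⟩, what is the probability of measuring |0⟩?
0.4827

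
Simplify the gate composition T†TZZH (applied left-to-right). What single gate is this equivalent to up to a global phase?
H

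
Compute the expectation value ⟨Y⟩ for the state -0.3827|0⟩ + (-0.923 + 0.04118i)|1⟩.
-0.03152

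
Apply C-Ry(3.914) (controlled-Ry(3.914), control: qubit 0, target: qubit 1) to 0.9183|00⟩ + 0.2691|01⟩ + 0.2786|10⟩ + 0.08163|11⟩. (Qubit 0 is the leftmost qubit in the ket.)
0.9183|00⟩ + 0.2691|01⟩ - 0.1806|10⟩ + 0.2273|11⟩

C-Ry(3.914) leaves the control-|0⟩ kets |00⟩, |01⟩ unchanged and applies Ry(3.914) to qubit 1 on the control-|1⟩ pair (|10⟩, |11⟩).
Ry(3.914) = [[cos(θ/2), −sin(θ/2)], [sin(θ/2), cos(θ/2)]]; θ = 3.914, cos(θ/2) ≈ -0.376674, sin(θ/2) ≈ 0.926346.
With a = amp(|10⟩) = 0.2786 and b = amp(|11⟩) = 0.08163:
new amp(|10⟩) = (-0.376674)·a + (-0.926346)·b = -0.1806
new amp(|11⟩) = (0.926346)·a + (-0.376674)·b = 0.2273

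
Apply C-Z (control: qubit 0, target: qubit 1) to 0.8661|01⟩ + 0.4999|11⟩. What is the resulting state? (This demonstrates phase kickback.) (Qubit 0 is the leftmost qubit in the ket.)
0.8661|01⟩ - 0.4999|11⟩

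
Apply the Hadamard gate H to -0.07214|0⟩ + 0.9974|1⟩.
0.6543|0⟩ - 0.7563|1⟩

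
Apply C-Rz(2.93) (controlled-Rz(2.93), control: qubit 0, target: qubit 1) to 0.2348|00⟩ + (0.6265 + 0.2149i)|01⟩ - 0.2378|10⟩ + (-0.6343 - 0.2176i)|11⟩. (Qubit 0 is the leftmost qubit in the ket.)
0.2348|00⟩ + (0.6265 + 0.2149i)|01⟩ + (-0.02511 + 0.2365i)|10⟩ + (0.1494 - 0.6537i)|11⟩

C-Rz(2.93) leaves the control-|0⟩ kets |00⟩, |01⟩ unchanged and applies Rz(2.93) to qubit 1 on the control-|1⟩ pair (|10⟩, |11⟩).
Rz(2.93) = [[e^(−iθ/2), 0], [0, e^(iθ/2)]] with e^(±iθ/2) = cos(θ/2) ± i·sin(θ/2); θ = 2.93, cos(θ/2) ≈ 0.105599, sin(θ/2) ≈ 0.994409.
With a = amp(|10⟩) = -0.2378 and b = amp(|11⟩) = (-0.6343 - 0.2176i):
new amp(|10⟩) = (0.105599 - 0.994409i)·a = (-0.02511 + 0.2365i)
new amp(|11⟩) = (0.105599 + 0.994409i)·b = (0.1494 - 0.6537i)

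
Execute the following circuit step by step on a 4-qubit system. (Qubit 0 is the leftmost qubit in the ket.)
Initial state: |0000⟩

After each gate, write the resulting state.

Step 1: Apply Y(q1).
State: i|0100⟩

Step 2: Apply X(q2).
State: i|0110⟩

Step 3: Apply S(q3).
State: i|0110⟩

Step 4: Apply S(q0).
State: i|0110⟩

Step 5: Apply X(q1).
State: i|0010⟩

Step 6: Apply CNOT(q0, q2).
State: i|0010⟩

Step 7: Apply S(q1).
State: i|0010⟩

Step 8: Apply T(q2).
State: (-1/√2 + (1/√2)i)|0010⟩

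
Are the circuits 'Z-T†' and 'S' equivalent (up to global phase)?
No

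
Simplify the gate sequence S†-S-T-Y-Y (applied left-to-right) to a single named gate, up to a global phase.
T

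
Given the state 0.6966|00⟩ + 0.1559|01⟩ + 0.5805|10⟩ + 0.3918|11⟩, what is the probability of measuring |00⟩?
0.4853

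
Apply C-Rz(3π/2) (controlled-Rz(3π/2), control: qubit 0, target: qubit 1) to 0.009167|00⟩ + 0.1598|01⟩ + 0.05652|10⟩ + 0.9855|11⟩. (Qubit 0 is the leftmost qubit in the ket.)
0.009167|00⟩ + 0.1598|01⟩ + (-0.03997 - 0.03997i)|10⟩ + (-0.6969 + 0.6969i)|11⟩

C-Rz(3π/2) leaves the control-|0⟩ kets |00⟩, |01⟩ unchanged and applies Rz(3π/2) to qubit 1 on the control-|1⟩ pair (|10⟩, |11⟩).
Rz(3π/2) = [[e^(−iθ/2), 0], [0, e^(iθ/2)]] with e^(±iθ/2) = cos(θ/2) ± i·sin(θ/2); θ = 3π/2, cos(θ/2) ≈ -0.707107, sin(θ/2) ≈ 0.707107.
With a = amp(|10⟩) = 0.05652 and b = amp(|11⟩) = 0.9855:
new amp(|10⟩) = (-0.707107 - 0.707107i)·a = (-0.03997 - 0.03997i)
new amp(|11⟩) = (-0.707107 + 0.707107i)·b = (-0.6969 + 0.6969i)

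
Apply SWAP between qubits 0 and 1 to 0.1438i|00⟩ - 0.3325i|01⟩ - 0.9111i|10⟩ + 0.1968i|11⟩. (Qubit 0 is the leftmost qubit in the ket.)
0.1438i|00⟩ - 0.9111i|01⟩ - 0.3325i|10⟩ + 0.1968i|11⟩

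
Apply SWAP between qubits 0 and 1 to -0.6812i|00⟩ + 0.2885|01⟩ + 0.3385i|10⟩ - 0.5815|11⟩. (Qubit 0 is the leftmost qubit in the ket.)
-0.6812i|00⟩ + 0.3385i|01⟩ + 0.2885|10⟩ - 0.5815|11⟩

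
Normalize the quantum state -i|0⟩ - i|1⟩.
-(1/√2)i|0⟩ - (1/√2)i|1⟩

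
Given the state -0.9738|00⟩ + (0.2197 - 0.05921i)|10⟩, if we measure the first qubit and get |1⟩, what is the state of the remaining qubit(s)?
(0.9655 - 0.2602i)|0⟩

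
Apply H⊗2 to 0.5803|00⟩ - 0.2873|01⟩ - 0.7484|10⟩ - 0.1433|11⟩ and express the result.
-0.2994|00⟩ + 0.1313|01⟩ + 0.5924|10⟩ + 0.7364|11⟩

H⊗2 gives amp(|y⟩) = (1/2) Σ_x (−1)^(x·y) amp(|x⟩), where x·y is the number of positions in which both x and y have a 1.
|00⟩: (0.5803 - 0.2873 - 0.7484 - 0.1433)/2 = -0.2994
|01⟩: (0.5803 + 0.2873 - 0.7484 + 0.1433)/2 = 0.1313
|10⟩: (0.5803 - 0.2873 + 0.7484 + 0.1433)/2 = 0.5924
|11⟩: (0.5803 + 0.2873 + 0.7484 - 0.1433)/2 = 0.7364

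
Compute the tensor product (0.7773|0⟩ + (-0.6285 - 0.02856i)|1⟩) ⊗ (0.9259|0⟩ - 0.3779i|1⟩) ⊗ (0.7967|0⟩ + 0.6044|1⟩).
0.5734|000⟩ + 0.435|001⟩ - 0.234i|010⟩ - 0.1775i|011⟩ + (-0.4636 - 0.02107i)|100⟩ + (-0.3517 - 0.01598i)|101⟩ + (-0.008599 + 0.1892i)|110⟩ + (-0.006523 + 0.1436i)|111⟩

amp(|b₁b₂…⟩) = product of the factor amplitudes for bits b₁, b₂, …; only kets whose every factor amplitude is nonzero survive.
|000⟩: (0.7773)(0.9259)(0.7967) = 0.5734
|001⟩: (0.7773)(0.9259)(0.6044) = 0.435
|010⟩: (0.7773)(-0.3779i)(0.7967) = -0.234i
|011⟩: (0.7773)(-0.3779i)(0.6044) = -0.1775i
|100⟩: (-0.6285 - 0.02856i)(0.9259)(0.7967) = (-0.4636 - 0.02107i)
|101⟩: (-0.6285 - 0.02856i)(0.9259)(0.6044) = (-0.3517 - 0.01598i)
|110⟩: (-0.6285 - 0.02856i)(-0.3779i)(0.7967) = (-0.008599 + 0.1892i)
|111⟩: (-0.6285 - 0.02856i)(-0.3779i)(0.6044) = (-0.006523 + 0.1436i)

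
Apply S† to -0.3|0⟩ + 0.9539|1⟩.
-0.3|0⟩ - 0.9539i|1⟩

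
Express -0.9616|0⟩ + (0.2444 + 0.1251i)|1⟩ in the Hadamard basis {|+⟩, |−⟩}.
(-0.5071 + 0.08846i)|+⟩ + (-0.8528 - 0.08846i)|−⟩

With |ψ⟩ = α|0⟩ + β|1⟩, the Hadamard-basis coefficients are ⟨+|ψ⟩ = (α + β)/√2 and ⟨−|ψ⟩ = (α − β)/√2.
Here α = -0.9616, β = (0.2444 + 0.1251i): (α + β)/√2 = (-0.5071 + 0.08846i), (α − β)/√2 = (-0.8528 - 0.08846i).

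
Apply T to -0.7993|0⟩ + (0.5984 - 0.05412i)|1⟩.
-0.7993|0⟩ + (0.4614 + 0.3849i)|1⟩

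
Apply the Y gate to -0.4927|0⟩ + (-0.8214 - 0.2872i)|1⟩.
(-0.2872 + 0.8214i)|0⟩ - 0.4927i|1⟩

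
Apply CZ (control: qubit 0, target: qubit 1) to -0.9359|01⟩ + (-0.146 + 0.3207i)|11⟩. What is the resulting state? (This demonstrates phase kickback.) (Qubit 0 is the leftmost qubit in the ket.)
-0.9359|01⟩ + (0.146 - 0.3207i)|11⟩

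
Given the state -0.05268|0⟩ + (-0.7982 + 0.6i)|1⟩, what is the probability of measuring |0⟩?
0.002775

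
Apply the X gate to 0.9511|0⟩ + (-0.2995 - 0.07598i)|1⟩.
(-0.2995 - 0.07598i)|0⟩ + 0.9511|1⟩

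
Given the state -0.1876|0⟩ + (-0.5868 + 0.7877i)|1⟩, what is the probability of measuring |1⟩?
0.9648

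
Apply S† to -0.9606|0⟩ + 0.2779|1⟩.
-0.9606|0⟩ - 0.2779i|1⟩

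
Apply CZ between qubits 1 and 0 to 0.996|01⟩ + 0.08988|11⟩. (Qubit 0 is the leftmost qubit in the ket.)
0.996|01⟩ - 0.08988|11⟩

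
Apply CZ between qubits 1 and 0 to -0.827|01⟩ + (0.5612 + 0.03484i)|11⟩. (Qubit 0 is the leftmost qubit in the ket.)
-0.827|01⟩ + (-0.5612 - 0.03484i)|11⟩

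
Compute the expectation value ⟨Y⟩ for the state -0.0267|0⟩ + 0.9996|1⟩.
0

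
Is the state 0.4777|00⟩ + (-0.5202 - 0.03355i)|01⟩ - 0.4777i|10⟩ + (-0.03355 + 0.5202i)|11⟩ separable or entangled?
Separable

Writing the state as a|00⟩ + b|01⟩ + c|10⟩ + d|11⟩, it is a product state iff ad − bc = 0.
Here (a, b, c, d) = (0.4777, (-0.5202 - 0.03355i), -0.4777i, (-0.03355 + 0.5202i)): ad − bc = (0.4777)(-0.03355 + 0.5202i) − (-0.5202 - 0.03355i)(-0.4777i) = 0, so the state is separable.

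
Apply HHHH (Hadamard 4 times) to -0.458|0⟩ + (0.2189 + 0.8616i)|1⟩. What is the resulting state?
-0.458|0⟩ + (0.2189 + 0.8616i)|1⟩

H² = I, so an even number of Hadamards cancels: H^4 = I and the state is unchanged.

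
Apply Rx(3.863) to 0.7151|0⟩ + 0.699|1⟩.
(-0.2524 - 0.654i)|0⟩ + (-0.2467 - 0.6691i)|1⟩

Rx(3.863) = [[cos(θ/2), −i·sin(θ/2)], [−i·sin(θ/2), cos(θ/2)]]; θ = 3.863, cos(θ/2) ≈ -0.352933, sin(θ/2) ≈ 0.935649.
With a = amp(|0⟩) = 0.7151 and b = amp(|1⟩) = 0.699:
new amp(|0⟩) = (-0.352933)·a + (-0.935649i)·b = (-0.2524 - 0.654i)
new amp(|1⟩) = (-0.935649i)·a + (-0.352933)·b = (-0.2467 - 0.6691i)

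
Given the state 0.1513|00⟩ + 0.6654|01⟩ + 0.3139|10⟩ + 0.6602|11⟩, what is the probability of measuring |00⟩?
0.02289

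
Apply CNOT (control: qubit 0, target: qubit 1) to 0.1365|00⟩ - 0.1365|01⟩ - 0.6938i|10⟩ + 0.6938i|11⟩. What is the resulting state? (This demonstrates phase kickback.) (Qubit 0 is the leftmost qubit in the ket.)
0.1365|00⟩ - 0.1365|01⟩ + 0.6938i|10⟩ - 0.6938i|11⟩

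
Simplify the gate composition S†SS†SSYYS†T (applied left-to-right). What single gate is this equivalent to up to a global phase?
T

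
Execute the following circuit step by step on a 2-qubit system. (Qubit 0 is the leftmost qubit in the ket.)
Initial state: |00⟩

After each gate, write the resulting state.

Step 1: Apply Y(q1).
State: i|01⟩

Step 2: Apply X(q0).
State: i|11⟩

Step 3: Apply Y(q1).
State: |10⟩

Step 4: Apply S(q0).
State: i|10⟩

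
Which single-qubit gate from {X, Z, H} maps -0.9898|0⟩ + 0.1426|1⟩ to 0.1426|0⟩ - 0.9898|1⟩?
X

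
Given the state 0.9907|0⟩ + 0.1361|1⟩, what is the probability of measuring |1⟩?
0.01852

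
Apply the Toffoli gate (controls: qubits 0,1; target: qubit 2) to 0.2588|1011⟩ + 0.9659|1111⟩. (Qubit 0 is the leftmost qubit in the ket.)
0.2588|1011⟩ + 0.9659|1101⟩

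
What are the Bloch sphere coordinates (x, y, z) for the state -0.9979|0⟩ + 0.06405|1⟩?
(-0.1278, 0, 0.9917)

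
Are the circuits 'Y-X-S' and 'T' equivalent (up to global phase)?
No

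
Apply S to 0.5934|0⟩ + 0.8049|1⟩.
0.5934|0⟩ + 0.8049i|1⟩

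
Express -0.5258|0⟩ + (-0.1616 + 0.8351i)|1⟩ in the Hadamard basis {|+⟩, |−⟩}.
(-0.4861 + 0.5905i)|+⟩ + (-0.2575 - 0.5905i)|−⟩

With |ψ⟩ = α|0⟩ + β|1⟩, the Hadamard-basis coefficients are ⟨+|ψ⟩ = (α + β)/√2 and ⟨−|ψ⟩ = (α − β)/√2.
Here α = -0.5258, β = (-0.1616 + 0.8351i): (α + β)/√2 = (-0.4861 + 0.5905i), (α − β)/√2 = (-0.2575 - 0.5905i).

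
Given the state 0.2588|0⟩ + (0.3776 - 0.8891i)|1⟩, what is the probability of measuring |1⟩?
0.9331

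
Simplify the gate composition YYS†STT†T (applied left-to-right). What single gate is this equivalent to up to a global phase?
T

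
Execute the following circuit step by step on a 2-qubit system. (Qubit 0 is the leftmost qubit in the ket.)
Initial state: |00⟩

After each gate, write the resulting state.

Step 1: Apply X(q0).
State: |10⟩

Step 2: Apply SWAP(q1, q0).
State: |01⟩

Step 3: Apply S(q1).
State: i|01⟩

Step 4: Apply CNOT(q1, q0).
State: i|11⟩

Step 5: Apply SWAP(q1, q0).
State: i|11⟩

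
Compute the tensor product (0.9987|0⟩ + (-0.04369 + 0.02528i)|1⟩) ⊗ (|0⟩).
0.9987|00⟩ + (-0.04369 + 0.02528i)|10⟩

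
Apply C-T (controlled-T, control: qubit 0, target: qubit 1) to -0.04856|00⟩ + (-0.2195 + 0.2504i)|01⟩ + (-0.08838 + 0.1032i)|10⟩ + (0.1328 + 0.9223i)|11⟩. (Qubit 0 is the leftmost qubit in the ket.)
-0.04856|00⟩ + (-0.2195 + 0.2504i)|01⟩ + (-0.08838 + 0.1032i)|10⟩ + (-0.5583 + 0.7461i)|11⟩

C-T leaves the control-|0⟩ kets |00⟩, |01⟩ unchanged and applies T to qubit 1 on the control-|1⟩ pair (|10⟩, |11⟩).
T = [[1, 0], [0, (1/√2 + (1/√2)i)]].
With a = amp(|10⟩) = (-0.08838 + 0.1032i) and b = amp(|11⟩) = (0.1328 + 0.9223i):
new amp(|10⟩) = (1)·a = (-0.08838 + 0.1032i)
new amp(|11⟩) = (1/√2 + (1/√2)i)·b = (-0.5583 + 0.7461i)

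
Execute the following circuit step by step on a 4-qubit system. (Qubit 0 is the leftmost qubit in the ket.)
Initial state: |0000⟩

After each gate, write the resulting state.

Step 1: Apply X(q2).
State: |0010⟩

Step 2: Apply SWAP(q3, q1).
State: |0010⟩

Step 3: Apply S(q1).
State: |0010⟩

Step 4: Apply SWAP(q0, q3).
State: |0010⟩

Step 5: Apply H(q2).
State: 1/√2|0000⟩ - 1/√2|0010⟩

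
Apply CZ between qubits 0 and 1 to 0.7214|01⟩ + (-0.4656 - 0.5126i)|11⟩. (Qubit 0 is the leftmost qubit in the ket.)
0.7214|01⟩ + (0.4656 + 0.5126i)|11⟩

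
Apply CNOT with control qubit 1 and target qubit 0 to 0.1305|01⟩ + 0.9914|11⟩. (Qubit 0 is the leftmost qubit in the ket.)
0.9914|01⟩ + 0.1305|11⟩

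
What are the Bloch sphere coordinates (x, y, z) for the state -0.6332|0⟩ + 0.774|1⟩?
(-0.9802, 0, -0.1981)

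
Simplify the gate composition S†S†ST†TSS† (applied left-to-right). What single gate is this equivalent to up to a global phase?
S†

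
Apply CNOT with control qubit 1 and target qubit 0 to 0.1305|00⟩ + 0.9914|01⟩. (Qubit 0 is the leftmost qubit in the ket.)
0.1305|00⟩ + 0.9914|11⟩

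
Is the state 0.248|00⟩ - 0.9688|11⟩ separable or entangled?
Entangled

Writing the state as a|00⟩ + b|01⟩ + c|10⟩ + d|11⟩, it is a product state iff ad − bc = 0.
Here (a, b, c, d) = (0.248, 0, 0, -0.9688): ad − bc = (0.248)(-0.9688) − (0)(0) = -0.2403 ≠ 0, so the state is entangled.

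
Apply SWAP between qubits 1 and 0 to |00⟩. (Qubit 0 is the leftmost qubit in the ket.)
|00⟩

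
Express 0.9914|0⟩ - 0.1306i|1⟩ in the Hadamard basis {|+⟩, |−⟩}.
(0.701 - 0.09235i)|+⟩ + (0.701 + 0.09235i)|−⟩

With |ψ⟩ = α|0⟩ + β|1⟩, the Hadamard-basis coefficients are ⟨+|ψ⟩ = (α + β)/√2 and ⟨−|ψ⟩ = (α − β)/√2.
Here α = 0.9914, β = -0.1306i: (α + β)/√2 = (0.701 - 0.09235i), (α − β)/√2 = (0.701 + 0.09235i).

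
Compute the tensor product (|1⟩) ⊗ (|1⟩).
|11⟩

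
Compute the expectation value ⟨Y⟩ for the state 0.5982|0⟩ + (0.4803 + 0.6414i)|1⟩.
0.7674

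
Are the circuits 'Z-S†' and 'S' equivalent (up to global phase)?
Yes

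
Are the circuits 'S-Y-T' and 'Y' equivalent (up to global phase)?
No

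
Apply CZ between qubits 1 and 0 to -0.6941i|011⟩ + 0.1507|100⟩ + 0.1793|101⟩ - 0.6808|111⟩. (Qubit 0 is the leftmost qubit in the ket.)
-0.6941i|011⟩ + 0.1507|100⟩ + 0.1793|101⟩ + 0.6808|111⟩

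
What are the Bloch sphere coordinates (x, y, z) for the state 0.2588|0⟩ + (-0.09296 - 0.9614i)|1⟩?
(-0.04812, -0.4976, -0.866)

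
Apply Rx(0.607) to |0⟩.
0.9543|0⟩ - 0.2989i|1⟩

Rx(0.607) = [[cos(θ/2), −i·sin(θ/2)], [−i·sin(θ/2), cos(θ/2)]]; θ = 0.607, cos(θ/2) ≈ 0.954296, sin(θ/2) ≈ 0.298862.
With a = amp(|0⟩) = 1 and b = amp(|1⟩) = 0:
new amp(|0⟩) = (0.954296)·a + (-0.298862i)·b = 0.9543
new amp(|1⟩) = (-0.298862i)·a + (0.954296)·b = -0.2989i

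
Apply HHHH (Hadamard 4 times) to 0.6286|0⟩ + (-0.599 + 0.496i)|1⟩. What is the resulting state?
0.6286|0⟩ + (-0.599 + 0.496i)|1⟩

H² = I, so an even number of Hadamards cancels: H^4 = I and the state is unchanged.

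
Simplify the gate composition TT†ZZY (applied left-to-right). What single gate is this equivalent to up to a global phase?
Y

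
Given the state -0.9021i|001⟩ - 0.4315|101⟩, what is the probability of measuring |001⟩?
0.8138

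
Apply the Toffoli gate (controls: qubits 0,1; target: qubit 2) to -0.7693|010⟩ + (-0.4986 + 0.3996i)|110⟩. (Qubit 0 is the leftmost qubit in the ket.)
-0.7693|010⟩ + (-0.4986 + 0.3996i)|111⟩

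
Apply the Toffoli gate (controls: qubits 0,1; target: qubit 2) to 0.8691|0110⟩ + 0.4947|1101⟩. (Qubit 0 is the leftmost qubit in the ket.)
0.8691|0110⟩ + 0.4947|1111⟩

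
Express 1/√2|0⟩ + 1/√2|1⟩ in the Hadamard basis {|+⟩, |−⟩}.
|+⟩

With |ψ⟩ = α|0⟩ + β|1⟩, the Hadamard-basis coefficients are ⟨+|ψ⟩ = (α + β)/√2 and ⟨−|ψ⟩ = (α − β)/√2.
Here α = 1/√2, β = 1/√2: (α + β)/√2 = 1, (α − β)/√2 = 0.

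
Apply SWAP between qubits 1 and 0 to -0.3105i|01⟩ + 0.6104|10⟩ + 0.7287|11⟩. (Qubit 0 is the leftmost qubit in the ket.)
0.6104|01⟩ - 0.3105i|10⟩ + 0.7287|11⟩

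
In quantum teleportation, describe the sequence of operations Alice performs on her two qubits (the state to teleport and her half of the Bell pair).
CNOT (state → Bell), then H on state qubit, then measure both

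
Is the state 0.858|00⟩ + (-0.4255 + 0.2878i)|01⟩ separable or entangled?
Separable

Writing the state as a|00⟩ + b|01⟩ + c|10⟩ + d|11⟩, it is a product state iff ad − bc = 0.
Here (a, b, c, d) = (0.858, (-0.4255 + 0.2878i), 0, 0): ad − bc = (0.858)(0) − (-0.4255 + 0.2878i)(0) = 0, so the state is separable.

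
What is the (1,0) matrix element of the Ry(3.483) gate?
0.9855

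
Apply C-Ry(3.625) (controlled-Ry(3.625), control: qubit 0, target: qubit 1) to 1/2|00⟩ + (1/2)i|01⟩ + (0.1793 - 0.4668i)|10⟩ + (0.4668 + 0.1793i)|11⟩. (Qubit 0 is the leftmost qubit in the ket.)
1/2|00⟩ + (1/2)i|01⟩ + (-0.4961 - 0.06236i)|10⟩ + (0.06236 - 0.4961i)|11⟩

C-Ry(3.625) leaves the control-|0⟩ kets |00⟩, |01⟩ unchanged and applies Ry(3.625) to qubit 1 on the control-|1⟩ pair (|10⟩, |11⟩).
Ry(3.625) = [[cos(θ/2), −sin(θ/2)], [sin(θ/2), cos(θ/2)]]; θ = 3.625, cos(θ/2) ≈ -0.239357, sin(θ/2) ≈ 0.970932.
With a = amp(|10⟩) = (0.1793 - 0.4668i) and b = amp(|11⟩) = (0.4668 + 0.1793i):
new amp(|10⟩) = (-0.239357)·a + (-0.970932)·b = (-0.4961 - 0.06236i)
new amp(|11⟩) = (0.970932)·a + (-0.239357)·b = (0.06236 - 0.4961i)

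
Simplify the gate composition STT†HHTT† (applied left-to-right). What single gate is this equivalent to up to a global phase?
S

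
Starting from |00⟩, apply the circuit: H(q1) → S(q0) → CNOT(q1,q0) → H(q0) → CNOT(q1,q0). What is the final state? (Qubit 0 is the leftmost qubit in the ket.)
1/2|00⟩ - 1/2|01⟩ + 1/2|10⟩ + 1/2|11⟩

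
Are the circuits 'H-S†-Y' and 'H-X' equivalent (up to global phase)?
No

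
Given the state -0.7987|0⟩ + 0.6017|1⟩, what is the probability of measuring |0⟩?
0.6379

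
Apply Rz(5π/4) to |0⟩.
(-0.3827 - 0.9239i)|0⟩

Rz(5π/4) = [[e^(−iθ/2), 0], [0, e^(iθ/2)]] with e^(±iθ/2) = cos(θ/2) ± i·sin(θ/2); θ = 5π/4, cos(θ/2) ≈ -0.382683, sin(θ/2) ≈ 0.92388.
With a = amp(|0⟩) = 1 and b = amp(|1⟩) = 0:
new amp(|0⟩) = (-0.382683 - 0.92388i)·a = (-0.3827 - 0.9239i)
new amp(|1⟩) = (-0.382683 + 0.92388i)·b = 0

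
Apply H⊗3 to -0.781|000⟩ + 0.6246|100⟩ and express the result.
-0.0553|000⟩ - 0.0553|001⟩ - 0.0553|010⟩ - 0.0553|011⟩ - 0.497|100⟩ - 0.497|101⟩ - 0.497|110⟩ - 0.497|111⟩

H⊗3 gives amp(|y⟩) = (1/2√2) Σ_x (−1)^(x·y) amp(|x⟩), where x·y is the number of positions in which both x and y have a 1.
|000⟩: (-0.781 + 0.6246)/(2√2) = -0.0553
|001⟩: (-0.781 + 0.6246)/(2√2) = -0.0553
|010⟩: (-0.781 + 0.6246)/(2√2) = -0.0553
|011⟩: (-0.781 + 0.6246)/(2√2) = -0.0553
|100⟩: (-0.781 - 0.6246)/(2√2) = -0.497
|101⟩: (-0.781 - 0.6246)/(2√2) = -0.497
|110⟩: (-0.781 - 0.6246)/(2√2) = -0.497
|111⟩: (-0.781 - 0.6246)/(2√2) = -0.497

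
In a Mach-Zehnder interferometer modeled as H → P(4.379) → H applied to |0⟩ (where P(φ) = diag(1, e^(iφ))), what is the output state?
(0.3364 - 0.4725i)|0⟩ + (0.6636 + 0.4725i)|1⟩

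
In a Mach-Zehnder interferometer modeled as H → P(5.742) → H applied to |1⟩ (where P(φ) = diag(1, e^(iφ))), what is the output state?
(0.07145 + 0.2576i)|0⟩ + (0.9285 - 0.2576i)|1⟩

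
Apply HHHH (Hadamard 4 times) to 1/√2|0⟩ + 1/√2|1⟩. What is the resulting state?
1/√2|0⟩ + 1/√2|1⟩

H² = I, so an even number of Hadamards cancels: H^4 = I and the state is unchanged.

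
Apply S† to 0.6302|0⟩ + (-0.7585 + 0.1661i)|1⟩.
0.6302|0⟩ + (0.1661 + 0.7585i)|1⟩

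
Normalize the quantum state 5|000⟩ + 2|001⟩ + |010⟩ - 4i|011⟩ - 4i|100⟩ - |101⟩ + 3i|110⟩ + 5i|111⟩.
0.5077|000⟩ + 0.2031|001⟩ + 0.1015|010⟩ - 0.4061i|011⟩ - 0.4061i|100⟩ - 0.1015|101⟩ + 0.3046i|110⟩ + 0.5077i|111⟩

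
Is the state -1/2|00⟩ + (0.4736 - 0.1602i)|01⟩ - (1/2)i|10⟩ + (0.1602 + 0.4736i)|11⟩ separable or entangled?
Separable

Writing the state as a|00⟩ + b|01⟩ + c|10⟩ + d|11⟩, it is a product state iff ad − bc = 0.
Here (a, b, c, d) = (-1/2, (0.4736 - 0.1602i), -(1/2)i, (0.1602 + 0.4736i)): ad − bc = (-1/2)(0.1602 + 0.4736i) − (0.4736 - 0.1602i)(-(1/2)i) = 0, so the state is separable.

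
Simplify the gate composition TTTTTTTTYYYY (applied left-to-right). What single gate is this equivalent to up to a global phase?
I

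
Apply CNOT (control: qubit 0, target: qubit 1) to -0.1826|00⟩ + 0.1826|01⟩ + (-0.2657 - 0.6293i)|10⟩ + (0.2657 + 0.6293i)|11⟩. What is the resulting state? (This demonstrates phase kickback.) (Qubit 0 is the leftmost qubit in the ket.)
-0.1826|00⟩ + 0.1826|01⟩ + (0.2657 + 0.6293i)|10⟩ + (-0.2657 - 0.6293i)|11⟩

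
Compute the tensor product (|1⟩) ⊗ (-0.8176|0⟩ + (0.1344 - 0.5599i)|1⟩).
-0.8176|10⟩ + (0.1344 - 0.5599i)|11⟩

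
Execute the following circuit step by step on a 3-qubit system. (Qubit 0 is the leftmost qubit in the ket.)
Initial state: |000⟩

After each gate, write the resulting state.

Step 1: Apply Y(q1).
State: i|010⟩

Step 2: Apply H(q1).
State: (1/√2)i|000⟩ - (1/√2)i|010⟩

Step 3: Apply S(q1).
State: (1/√2)i|000⟩ + 1/√2|010⟩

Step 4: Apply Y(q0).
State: -1/√2|100⟩ + (1/√2)i|110⟩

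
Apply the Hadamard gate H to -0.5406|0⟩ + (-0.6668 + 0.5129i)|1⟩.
(-0.8538 + 0.3627i)|0⟩ + (0.08924 - 0.3627i)|1⟩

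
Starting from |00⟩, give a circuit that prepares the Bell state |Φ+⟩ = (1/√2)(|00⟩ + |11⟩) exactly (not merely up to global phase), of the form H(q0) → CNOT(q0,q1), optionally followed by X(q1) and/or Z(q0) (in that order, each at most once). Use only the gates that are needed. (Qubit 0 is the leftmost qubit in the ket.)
H(q0) → CNOT(q0,q1)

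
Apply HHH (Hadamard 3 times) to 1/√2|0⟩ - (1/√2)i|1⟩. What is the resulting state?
(1/2 - (1/2)i)|0⟩ + (1/2 + (1/2)i)|1⟩

H² = I, so H^3 = H: a single Hadamard. With (a, b) = (1/√2, -(1/√2)i), H gives ((a + b)/√2, (a − b)/√2) = ((1/2 - (1/2)i), (1/2 + (1/2)i)).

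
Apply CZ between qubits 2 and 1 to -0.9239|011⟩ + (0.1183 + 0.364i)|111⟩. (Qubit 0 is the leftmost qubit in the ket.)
0.9239|011⟩ + (-0.1183 - 0.364i)|111⟩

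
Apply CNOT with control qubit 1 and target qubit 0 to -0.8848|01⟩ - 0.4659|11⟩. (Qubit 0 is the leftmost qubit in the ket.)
-0.4659|01⟩ - 0.8848|11⟩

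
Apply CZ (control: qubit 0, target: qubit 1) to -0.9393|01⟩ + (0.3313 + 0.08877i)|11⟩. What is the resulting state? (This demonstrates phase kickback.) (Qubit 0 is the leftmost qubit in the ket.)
-0.9393|01⟩ + (-0.3313 - 0.08877i)|11⟩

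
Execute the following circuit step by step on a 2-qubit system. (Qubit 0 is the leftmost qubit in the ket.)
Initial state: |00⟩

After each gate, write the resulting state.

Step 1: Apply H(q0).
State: 1/√2|00⟩ + 1/√2|10⟩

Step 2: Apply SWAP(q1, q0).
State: 1/√2|00⟩ + 1/√2|01⟩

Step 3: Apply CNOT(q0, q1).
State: 1/√2|00⟩ + 1/√2|01⟩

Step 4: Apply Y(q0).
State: (1/√2)i|10⟩ + (1/√2)i|11⟩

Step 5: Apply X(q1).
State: (1/√2)i|10⟩ + (1/√2)i|11⟩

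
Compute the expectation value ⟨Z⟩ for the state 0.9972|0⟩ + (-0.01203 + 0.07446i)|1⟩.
0.9887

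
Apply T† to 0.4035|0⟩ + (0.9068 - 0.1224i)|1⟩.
0.4035|0⟩ + (0.5547 - 0.7278i)|1⟩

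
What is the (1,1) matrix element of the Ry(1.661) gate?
0.6745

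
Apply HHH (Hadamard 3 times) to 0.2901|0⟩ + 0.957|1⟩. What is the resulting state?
0.8818|0⟩ - 0.4716|1⟩

H² = I, so H^3 = H: a single Hadamard. With (a, b) = (0.2901, 0.957), H gives ((a + b)/√2, (a − b)/√2) = (0.8818, -0.4716).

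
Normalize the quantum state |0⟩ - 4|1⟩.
0.2425|0⟩ - 0.9701|1⟩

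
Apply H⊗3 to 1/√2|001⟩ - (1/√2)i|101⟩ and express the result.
(0.25 - 0.25i)|000⟩ + (-0.25 + 0.25i)|001⟩ + (0.25 - 0.25i)|010⟩ + (-0.25 + 0.25i)|011⟩ + (0.25 + 0.25i)|100⟩ + (-0.25 - 0.25i)|101⟩ + (0.25 + 0.25i)|110⟩ + (-0.25 - 0.25i)|111⟩

H⊗3 gives amp(|y⟩) = (1/2√2) Σ_x (−1)^(x·y) amp(|x⟩), where x·y is the number of positions in which both x and y have a 1.
|000⟩: (1/√2 - (1/√2)i)/(2√2) = (0.25 - 0.25i)
|001⟩: (-1/√2 + (1/√2)i)/(2√2) = (-0.25 + 0.25i)
|010⟩: (1/√2 - (1/√2)i)/(2√2) = (0.25 - 0.25i)
|011⟩: (-1/√2 + (1/√2)i)/(2√2) = (-0.25 + 0.25i)
|100⟩: (1/√2 + (1/√2)i)/(2√2) = (0.25 + 0.25i)
|101⟩: (-1/√2 - (1/√2)i)/(2√2) = (-0.25 - 0.25i)
|110⟩: (1/√2 + (1/√2)i)/(2√2) = (0.25 + 0.25i)
|111⟩: (-1/√2 - (1/√2)i)/(2√2) = (-0.25 - 0.25i)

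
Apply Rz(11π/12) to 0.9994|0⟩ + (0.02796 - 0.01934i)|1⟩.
(0.1304 - 0.9908i)|0⟩ + (0.02282 + 0.0252i)|1⟩

Rz(11π/12) = [[e^(−iθ/2), 0], [0, e^(iθ/2)]] with e^(±iθ/2) = cos(θ/2) ± i·sin(θ/2); θ = 11π/12, cos(θ/2) ≈ 0.130526, sin(θ/2) ≈ 0.991445.
With a = amp(|0⟩) = 0.9994 and b = amp(|1⟩) = (0.02796 - 0.01934i):
new amp(|0⟩) = (0.130526 - 0.991445i)·a = (0.1304 - 0.9908i)
new amp(|1⟩) = (0.130526 + 0.991445i)·b = (0.02282 + 0.0252i)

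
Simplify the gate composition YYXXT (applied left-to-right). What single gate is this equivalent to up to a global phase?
T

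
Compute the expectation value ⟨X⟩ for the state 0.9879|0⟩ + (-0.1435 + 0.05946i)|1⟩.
-0.2835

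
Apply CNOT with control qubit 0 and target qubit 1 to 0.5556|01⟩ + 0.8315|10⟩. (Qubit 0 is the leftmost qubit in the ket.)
0.5556|01⟩ + 0.8315|11⟩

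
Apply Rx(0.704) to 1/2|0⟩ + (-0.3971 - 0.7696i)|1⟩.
(0.204 + 0.1369i)|0⟩ + (-0.3728 - 0.8948i)|1⟩

Rx(0.704) = [[cos(θ/2), −i·sin(θ/2)], [−i·sin(θ/2), cos(θ/2)]]; θ = 0.704, cos(θ/2) ≈ 0.938685, sin(θ/2) ≈ 0.344776.
With a = amp(|0⟩) = 1/2 and b = amp(|1⟩) = (-0.3971 - 0.7696i):
new amp(|0⟩) = (0.938685)·a + (-0.344776i)·b = (0.204 + 0.1369i)
new amp(|1⟩) = (-0.344776i)·a + (0.938685)·b = (-0.3728 - 0.8948i)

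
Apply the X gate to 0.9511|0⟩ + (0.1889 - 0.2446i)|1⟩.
(0.1889 - 0.2446i)|0⟩ + 0.9511|1⟩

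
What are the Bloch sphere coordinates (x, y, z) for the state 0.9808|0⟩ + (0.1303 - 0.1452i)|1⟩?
(0.2556, -0.2848, 0.9239)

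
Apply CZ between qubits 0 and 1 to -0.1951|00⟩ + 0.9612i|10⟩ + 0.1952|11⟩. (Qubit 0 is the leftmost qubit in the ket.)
-0.1951|00⟩ + 0.9612i|10⟩ - 0.1952|11⟩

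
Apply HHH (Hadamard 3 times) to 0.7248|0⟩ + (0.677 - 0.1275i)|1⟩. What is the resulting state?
(0.9912 - 0.09016i)|0⟩ + (0.0338 + 0.09016i)|1⟩

H² = I, so H^3 = H: a single Hadamard. With (a, b) = (0.7248, (0.677 - 0.1275i)), H gives ((a + b)/√2, (a − b)/√2) = ((0.9912 - 0.09016i), (0.0338 + 0.09016i)).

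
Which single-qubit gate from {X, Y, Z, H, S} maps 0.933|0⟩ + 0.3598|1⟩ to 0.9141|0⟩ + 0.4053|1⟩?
H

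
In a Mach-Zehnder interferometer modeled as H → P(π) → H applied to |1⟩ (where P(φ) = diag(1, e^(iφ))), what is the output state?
|0⟩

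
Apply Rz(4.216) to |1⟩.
(-0.5117 + 0.8591i)|1⟩

Rz(4.216) = [[e^(−iθ/2), 0], [0, e^(iθ/2)]] with e^(±iθ/2) = cos(θ/2) ± i·sin(θ/2); θ = 4.216, cos(θ/2) ≈ -0.511736, sin(θ/2) ≈ 0.859143.
With a = amp(|0⟩) = 0 and b = amp(|1⟩) = 1:
new amp(|0⟩) = (-0.511736 - 0.859143i)·a = 0
new amp(|1⟩) = (-0.511736 + 0.859143i)·b = (-0.5117 + 0.8591i)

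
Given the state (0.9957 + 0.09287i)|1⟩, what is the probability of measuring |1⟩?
1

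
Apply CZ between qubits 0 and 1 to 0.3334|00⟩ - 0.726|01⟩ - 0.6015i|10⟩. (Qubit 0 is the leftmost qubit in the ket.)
0.3334|00⟩ - 0.726|01⟩ - 0.6015i|10⟩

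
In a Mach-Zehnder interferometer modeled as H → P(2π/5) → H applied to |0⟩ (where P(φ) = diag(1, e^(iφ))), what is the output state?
(0.6545 + 0.4755i)|0⟩ + (0.3455 - 0.4755i)|1⟩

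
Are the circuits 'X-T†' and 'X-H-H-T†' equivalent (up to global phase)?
Yes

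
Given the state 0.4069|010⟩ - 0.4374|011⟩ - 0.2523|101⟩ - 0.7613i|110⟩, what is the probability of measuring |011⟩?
0.1913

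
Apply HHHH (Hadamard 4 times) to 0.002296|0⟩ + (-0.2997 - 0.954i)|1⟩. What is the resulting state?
0.002296|0⟩ + (-0.2997 - 0.954i)|1⟩

H² = I, so an even number of Hadamards cancels: H^4 = I and the state is unchanged.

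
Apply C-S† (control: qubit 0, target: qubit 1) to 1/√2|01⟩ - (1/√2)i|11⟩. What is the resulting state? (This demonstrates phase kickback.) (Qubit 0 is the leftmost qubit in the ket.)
1/√2|01⟩ - 1/√2|11⟩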